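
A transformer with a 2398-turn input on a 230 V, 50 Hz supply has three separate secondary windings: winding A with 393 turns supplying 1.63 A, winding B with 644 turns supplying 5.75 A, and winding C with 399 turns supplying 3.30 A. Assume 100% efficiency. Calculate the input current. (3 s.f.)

V_A = 230 × 393/2398 = 37.694 V; V_B = 230 × 644/2398 = 61.768 V; V_C = 230 × 399/2398 = 38.269 V.
P_out = V_A I_A + V_B I_B + V_C I_C = 37.694×1.63 + 61.768×5.75 + 38.269×3.30 = 61.441 + 355.17 + 126.29 = 542.90 W.
Ideal ⇒ P_in = P_out, so I_in = P_out/V_in = 542.90/230 = 2.36 A.

I_in ≈ 2.36 A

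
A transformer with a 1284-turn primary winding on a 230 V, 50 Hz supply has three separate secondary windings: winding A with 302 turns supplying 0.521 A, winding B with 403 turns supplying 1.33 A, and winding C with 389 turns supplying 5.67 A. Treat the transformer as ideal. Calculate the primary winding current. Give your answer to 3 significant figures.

V_A = 230 × 302/1284 = 54.097 V; V_B = 230 × 403/1284 = 72.188 V; V_C = 230 × 389/1284 = 69.681 V.
P_out = V_A I_A + V_B I_B + V_C I_C = 54.097×0.521 + 72.188×1.33 + 69.681×5.67 = 28.184 + 96.011 + 395.09 = 519.28 W.
Ideal ⇒ P_in = P_out, so I_p = P_out/V_p = 519.28/230 = 2.26 A.

I_p ≈ 2.26 A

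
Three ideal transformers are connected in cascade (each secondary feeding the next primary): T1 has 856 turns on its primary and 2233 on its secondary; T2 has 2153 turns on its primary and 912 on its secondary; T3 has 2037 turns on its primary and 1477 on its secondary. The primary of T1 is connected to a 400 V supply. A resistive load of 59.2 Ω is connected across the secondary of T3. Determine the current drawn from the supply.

I_supply ≈ 4.34 A

Secondary of T1: V = 400.00 × 2233/856 = 1043.5 V.
Secondary of T2: V = 1043.5 × 912/2153 = 442.00 V.
Secondary of T3: V = 442.00 × 1477/2037 = 320.49 V.
I_load = 320.49/59.2 = 5.4137 A, so P_out = 320.49 × 5.4137 = 1735.0 W.
All ideal ⇒ P_in = P_out, so I_supply = 1735.0/400 = 4.34 A.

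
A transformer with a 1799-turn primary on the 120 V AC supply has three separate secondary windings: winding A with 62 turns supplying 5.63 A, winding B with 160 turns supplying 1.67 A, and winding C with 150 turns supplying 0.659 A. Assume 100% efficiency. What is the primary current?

I_p ≈ 0.398 A

V_A = 120 × 62/1799 = 4.1356 V; V_B = 120 × 160/1799 = 10.673 V; V_C = 120 × 150/1799 = 10.006 V.
P_out = V_A I_A + V_B I_B + V_C I_C = 4.1356×5.63 + 10.673×1.67 + 10.006×0.659 = 23.284 + 17.823 + 6.5937 = 47.701 W.
Ideal ⇒ P_in = P_out, so I_p = P_out/V_p = 47.701/120 = 0.398 A.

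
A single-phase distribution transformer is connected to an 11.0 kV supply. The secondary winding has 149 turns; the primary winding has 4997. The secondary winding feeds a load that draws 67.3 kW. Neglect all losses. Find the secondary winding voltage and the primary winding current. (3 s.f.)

V_s = V_p × N_s/N_p = 11000 × 149/4997 = 328.00 V.
I_s = P/V_s = 67300/328.00 = 205.18 A.
I_p = I_s × N_s/N_p = 205.18 × 149/4997 = 6.12 A.

V_s ≈ 328 V, I_p ≈ 6.12 A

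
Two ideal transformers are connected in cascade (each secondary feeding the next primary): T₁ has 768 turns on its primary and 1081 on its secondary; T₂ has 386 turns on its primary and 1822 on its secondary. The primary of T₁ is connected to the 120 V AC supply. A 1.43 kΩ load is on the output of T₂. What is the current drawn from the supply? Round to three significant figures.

Secondary of T₁: V = 120.00 × 1081/768 = 168.91 V.
Secondary of T₂: V = 168.91 × 1822/386 = 797.27 V.
I_load = 797.27/1430 = 0.55753 A, so P_out = 797.27 × 0.55753 = 444.51 W.
All ideal ⇒ P_in = P_out, so I_supply = 444.51/120 = 3.70 A.

I_supply ≈ 3.70 A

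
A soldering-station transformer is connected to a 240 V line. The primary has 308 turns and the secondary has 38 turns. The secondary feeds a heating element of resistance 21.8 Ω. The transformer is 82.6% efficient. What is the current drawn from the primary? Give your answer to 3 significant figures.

I_p ≈ 0.203 A

V_s = 240 × 38/308 = 29.610 V.
I_s = V_s/R = 29.610/21.8 = 1.3583 A.
P_out = V_s I_s = 29.610 × 1.3583 = 40.219 W.
P_in = P_out/η = 40.219/0.826 = 48.691 W.
I_p = P_in/V_p = 48.691/240 = 0.203 A.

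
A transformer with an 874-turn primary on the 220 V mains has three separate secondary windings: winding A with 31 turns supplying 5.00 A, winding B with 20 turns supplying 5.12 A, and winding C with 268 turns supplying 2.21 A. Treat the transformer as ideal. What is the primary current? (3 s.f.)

V_A = 220 × 31/874 = 7.8032 V; V_B = 220 × 20/874 = 5.0343 V; V_C = 220 × 268/874 = 67.460 V.
P_out = V_A I_A + V_B I_B + V_C I_C = 7.8032×5.00 + 5.0343×5.12 + 67.460×2.21 = 39.016 + 25.776 + 149.09 = 213.88 W.
Ideal ⇒ P_in = P_out, so I_p = P_out/V_p = 213.88/220 = 0.972 A.

I_p ≈ 0.972 A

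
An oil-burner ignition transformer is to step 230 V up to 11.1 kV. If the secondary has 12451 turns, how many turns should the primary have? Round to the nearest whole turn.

N_p = 258 turns

N_p/N_s = V_p/V_s, so N_p = 12451 × 230/11100 = 258.0 ≈ 258 turns.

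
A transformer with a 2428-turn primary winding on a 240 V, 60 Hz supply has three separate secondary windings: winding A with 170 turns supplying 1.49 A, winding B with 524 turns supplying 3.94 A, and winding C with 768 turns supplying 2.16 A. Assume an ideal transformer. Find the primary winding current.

V_A = 240 × 170/2428 = 16.804 V; V_B = 240 × 524/2428 = 51.796 V; V_C = 240 × 768/2428 = 75.914 V.
P_out = V_A I_A + V_B I_B + V_C I_C = 16.804×1.49 + 51.796×3.94 + 75.914×2.16 = 25.038 + 204.08 + 163.97 = 393.09 W.
Ideal ⇒ P_in = P_out, so I_p = P_out/V_p = 393.09/240 = 1.64 A.

I_p ≈ 1.64 A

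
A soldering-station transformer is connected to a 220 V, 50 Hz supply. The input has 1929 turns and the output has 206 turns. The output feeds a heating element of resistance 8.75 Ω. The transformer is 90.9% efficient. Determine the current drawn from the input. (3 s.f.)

V_out = 220 × 206/1929 = 23.494 V.
I_out = V_out/R = 23.494/8.75 = 2.6850 A.
P_out = V_out I_out = 23.494 × 2.6850 = 63.082 W.
P_in = P_out/η = 63.082/0.909 = 69.397 W.
I_in = P_in/V_in = 69.397/220 = 0.315 A.

I_in ≈ 0.315 A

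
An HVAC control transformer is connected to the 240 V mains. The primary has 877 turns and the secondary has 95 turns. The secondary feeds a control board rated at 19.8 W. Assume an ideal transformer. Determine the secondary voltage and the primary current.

V_s ≈ 26.0 V, I_p ≈ 0.0825 A

V_s = V_p × N_s/N_p = 240 × 95/877 = 25.998 V.
I_s = P/V_s = 19.8/25.998 = 0.76161 A.
I_p = I_s × N_s/N_p = 0.76161 × 95/877 = 0.0825 A.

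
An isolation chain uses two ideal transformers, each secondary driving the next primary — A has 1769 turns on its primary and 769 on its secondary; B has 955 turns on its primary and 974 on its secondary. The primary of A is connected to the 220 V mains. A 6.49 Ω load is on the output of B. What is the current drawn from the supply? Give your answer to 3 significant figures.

After A: V = 220.00 × 769/1769 = 95.636 V.
After B: V = 95.636 × 974/955 = 97.539 V.
I_load = 97.539/6.49 = 15.029 A, so P_out = 97.539 × 15.029 = 1465.9 W.
All ideal ⇒ P_in = P_out, so I_supply = 1465.9/220 = 6.66 A.

I_supply ≈ 6.66 A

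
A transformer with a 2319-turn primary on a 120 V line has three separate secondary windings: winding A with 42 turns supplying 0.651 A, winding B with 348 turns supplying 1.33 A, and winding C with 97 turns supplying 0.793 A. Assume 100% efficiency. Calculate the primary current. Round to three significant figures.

I_p ≈ 0.245 A

V_A = 120 × 42/2319 = 2.1734 V; V_B = 120 × 348/2319 = 18.008 V; V_C = 120 × 97/2319 = 5.0194 V.
P_out = V_A I_A + V_B I_B + V_C I_C = 2.1734×0.651 + 18.008×1.33 + 5.0194×0.793 = 1.4149 + 23.950 + 3.9804 = 29.346 W.
Ideal ⇒ P_in = P_out, so I_p = P_out/V_p = 29.346/120 = 0.245 A.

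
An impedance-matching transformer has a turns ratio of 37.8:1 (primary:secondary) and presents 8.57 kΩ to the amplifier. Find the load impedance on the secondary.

Z_s = Z_p/(N_p/N_s)² = 8570/37.8² = 6.00 Ω.

Z_s ≈ 6.00 Ω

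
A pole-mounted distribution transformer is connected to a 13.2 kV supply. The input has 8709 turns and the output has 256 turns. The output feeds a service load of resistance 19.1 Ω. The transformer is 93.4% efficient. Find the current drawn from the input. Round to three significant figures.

I_in ≈ 0.639 A

V_out = 13200 × 256/8709 = 388.01 V.
I_out = V_out/R = 388.01/19.1 = 20.315 A.
P_out = V_out I_out = 388.01 × 20.315 = 7882.4 W.
P_in = P_out/η = 7882.4/0.934 = 8439.4 W.
I_in = P_in/V_in = 8439.4/13200 = 0.639 A.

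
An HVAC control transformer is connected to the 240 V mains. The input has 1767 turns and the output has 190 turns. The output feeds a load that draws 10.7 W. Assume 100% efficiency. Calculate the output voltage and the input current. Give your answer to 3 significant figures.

V_out ≈ 25.8 V, I_in ≈ 0.0446 A

V_out = V_in × N_out/N_in = 240 × 190/1767 = 25.806 V.
I_out = P/V_out = 10.7/25.806 = 0.41463 A.
I_in = I_out × N_out/N_in = 0.41463 × 190/1767 = 0.0446 A.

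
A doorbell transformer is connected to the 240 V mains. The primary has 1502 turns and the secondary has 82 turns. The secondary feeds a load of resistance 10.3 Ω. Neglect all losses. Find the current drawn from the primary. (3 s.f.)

I_p ≈ 0.0694 A

V_s = V_p × N_s/N_p = 240 × 82/1502 = 13.103 V.
I_s = V_s/R = 13.103/10.3 = 1.2721 A.
For an ideal transformer I_p N_p = I_s N_s, so I_p = 1.2721 × 82/1502 = 0.0694 A.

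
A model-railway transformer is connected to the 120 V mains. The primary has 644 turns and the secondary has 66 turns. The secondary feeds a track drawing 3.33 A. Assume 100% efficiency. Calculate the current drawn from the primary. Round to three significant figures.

I_p ≈ 0.341 A

For an ideal transformer I_p N_p = I_s N_s, so I_p = 3.33 × 66/644 = 0.341 A.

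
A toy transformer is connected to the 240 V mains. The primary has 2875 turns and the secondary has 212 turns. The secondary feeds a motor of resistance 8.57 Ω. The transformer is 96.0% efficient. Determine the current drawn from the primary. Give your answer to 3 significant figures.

I_p ≈ 0.159 A

V_s = 240 × 212/2875 = 17.697 V.
I_s = V_s/R = 17.697/8.57 = 2.0650 A.
P_out = V_s I_s = 17.697 × 2.0650 = 36.546 W.
P_in = P_out/η = 36.546/0.960 = 38.069 W.
I_p = P_in/V_p = 38.069/240 = 0.159 A.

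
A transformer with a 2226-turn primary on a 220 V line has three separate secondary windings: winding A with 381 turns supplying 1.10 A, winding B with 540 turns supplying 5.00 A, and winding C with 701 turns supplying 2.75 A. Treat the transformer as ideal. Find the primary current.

V_A = 220 × 381/2226 = 37.655 V; V_B = 220 × 540/2226 = 53.369 V; V_C = 220 × 701/2226 = 69.281 V.
P_out = V_A I_A + V_B I_B + V_C I_C = 37.655×1.10 + 53.369×5.00 + 69.281×2.75 = 41.420 + 266.85 + 190.52 = 498.79 W.
Ideal ⇒ P_in = P_out, so I_p = P_out/V_p = 498.79/220 = 2.27 A.

I_p ≈ 2.27 A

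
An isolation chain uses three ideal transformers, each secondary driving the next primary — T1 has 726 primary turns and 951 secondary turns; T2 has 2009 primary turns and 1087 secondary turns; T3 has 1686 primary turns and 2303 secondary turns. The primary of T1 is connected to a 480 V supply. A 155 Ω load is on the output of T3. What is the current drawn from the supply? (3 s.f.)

I_supply ≈ 2.90 A

After T1: V = 480.00 × 951/726 = 628.76 V.
After T2: V = 628.76 × 1087/2009 = 340.20 V.
After T3: V = 340.20 × 2303/1686 = 464.70 V.
I_load = 464.70/155 = 2.9981 A, so P_out = 464.70 × 2.9981 = 1393.2 W.
All ideal ⇒ P_in = P_out, so I_supply = 1393.2/480 = 2.90 A.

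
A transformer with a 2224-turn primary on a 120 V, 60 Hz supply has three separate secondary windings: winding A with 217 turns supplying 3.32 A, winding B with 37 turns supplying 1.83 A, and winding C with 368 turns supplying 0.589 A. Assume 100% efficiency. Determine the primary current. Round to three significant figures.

V_A = 120 × 217/2224 = 11.709 V; V_B = 120 × 37/2224 = 1.9964 V; V_C = 120 × 368/2224 = 19.856 V.
P_out = V_A I_A + V_B I_B + V_C I_C = 11.709×3.32 + 1.9964×1.83 + 19.856×0.589 = 38.873 + 3.6534 + 11.695 = 54.221 W.
Ideal ⇒ P_in = P_out, so I_p = P_out/V_p = 54.221/120 = 0.452 A.

I_p ≈ 0.452 A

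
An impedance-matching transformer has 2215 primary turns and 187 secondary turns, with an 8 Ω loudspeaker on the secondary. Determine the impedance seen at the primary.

Z_p ≈ 1120 Ω

Z_p = (N_p/N_s)² × Z_s = (2215/187)² × 8 = 1120 Ω.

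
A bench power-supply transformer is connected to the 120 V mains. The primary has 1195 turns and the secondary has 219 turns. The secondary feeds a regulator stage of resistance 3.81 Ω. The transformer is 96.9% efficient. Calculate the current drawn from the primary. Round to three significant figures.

I_p ≈ 1.09 A

V_s = 120 × 219/1195 = 21.992 V.
I_s = V_s/R = 21.992/3.81 = 5.7721 A.
P_out = V_s I_s = 21.992 × 5.7721 = 126.94 W.
P_in = P_out/η = 126.94/0.969 = 131.00 W.
I_p = P_in/V_p = 131.00/120 = 1.09 A.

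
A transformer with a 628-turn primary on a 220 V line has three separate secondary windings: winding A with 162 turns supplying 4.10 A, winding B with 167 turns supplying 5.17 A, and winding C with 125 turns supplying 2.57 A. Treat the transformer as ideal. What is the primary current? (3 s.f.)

V_A = 220 × 162/628 = 56.752 V; V_B = 220 × 167/628 = 58.503 V; V_C = 220 × 125/628 = 43.790 V.
P_out = V_A I_A + V_B I_B + V_C I_C = 56.752×4.10 + 58.503×5.17 + 43.790×2.57 = 232.68 + 302.46 + 112.54 = 647.68 W.
Ideal ⇒ P_in = P_out, so I_p = P_out/V_p = 647.68/220 = 2.94 A.

I_p ≈ 2.94 A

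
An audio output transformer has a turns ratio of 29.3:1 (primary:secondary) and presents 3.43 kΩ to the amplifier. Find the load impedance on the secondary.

Z_s = Z_p/(N_p/N_s)² = 3430/29.3² = 4.00 Ω.

Z_s ≈ 4.00 Ω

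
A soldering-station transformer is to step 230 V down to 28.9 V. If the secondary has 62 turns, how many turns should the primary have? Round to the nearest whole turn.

N_p/N_s = V_p/V_s, so N_p = 62 × 230/28.9 = 493.4 ≈ 493 turns.

N_p = 493 turns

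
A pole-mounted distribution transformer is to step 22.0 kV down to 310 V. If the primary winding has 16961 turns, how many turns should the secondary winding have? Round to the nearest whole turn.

N_s = 239 turns

N_s/N_p = V_s/V_p, so N_s = 16961 × 310/22000 = 239.0 ≈ 239 turns.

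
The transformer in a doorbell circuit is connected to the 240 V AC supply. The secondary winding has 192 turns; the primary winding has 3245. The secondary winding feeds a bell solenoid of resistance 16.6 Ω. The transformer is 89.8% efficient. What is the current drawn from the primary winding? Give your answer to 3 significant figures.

V_s = 240 × 192/3245 = 14.200 V.
I_s = V_s/R = 14.200/16.6 = 0.85544 A.
P_out = V_s I_s = 14.200 × 0.85544 = 12.148 W.
P_in = P_out/η = 12.148/0.898 = 13.527 W.
I_p = P_in/V_p = 13.527/240 = 0.0564 A.

I_p ≈ 0.0564 A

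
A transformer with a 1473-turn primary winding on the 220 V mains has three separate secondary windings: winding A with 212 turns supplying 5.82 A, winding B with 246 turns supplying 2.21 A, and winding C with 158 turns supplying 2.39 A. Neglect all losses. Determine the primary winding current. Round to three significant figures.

I_p ≈ 1.46 A

V_A = 220 × 212/1473 = 31.663 V; V_B = 220 × 246/1473 = 36.741 V; V_C = 220 × 158/1473 = 23.598 V.
P_out = V_A I_A + V_B I_B + V_C I_C = 31.663×5.82 + 36.741×2.21 + 23.598×2.39 = 184.28 + 81.198 + 56.399 = 321.88 W.
Ideal ⇒ P_in = P_out, so I_p = P_out/V_p = 321.88/220 = 1.46 A.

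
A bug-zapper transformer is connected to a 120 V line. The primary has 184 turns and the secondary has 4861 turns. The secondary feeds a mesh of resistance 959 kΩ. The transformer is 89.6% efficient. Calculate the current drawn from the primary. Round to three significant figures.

V_s = 120 × 4861/184 = 3170.2 V.
I_s = V_s/R = 3170.2/959000 = 0.0033058 A.
P_out = V_s I_s = 3170.2 × 0.0033058 = 10.480 W.
P_in = P_out/η = 10.480/0.896 = 11.696 W.
I_p = P_in/V_p = 11.696/120 = 0.0975 A.

I_p ≈ 0.0975 A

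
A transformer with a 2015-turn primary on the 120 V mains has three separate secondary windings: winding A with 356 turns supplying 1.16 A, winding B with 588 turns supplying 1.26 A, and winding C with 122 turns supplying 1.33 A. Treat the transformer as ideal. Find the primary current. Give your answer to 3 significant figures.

I_p ≈ 0.653 A

V_A = 120 × 356/2015 = 21.201 V; V_B = 120 × 588/2015 = 35.017 V; V_C = 120 × 122/2015 = 7.2655 V.
P_out = V_A I_A + V_B I_B + V_C I_C = 21.201×1.16 + 35.017×1.26 + 7.2655×1.33 = 24.593 + 44.122 + 9.6631 = 78.378 W.
Ideal ⇒ P_in = P_out, so I_p = P_out/V_p = 78.378/120 = 0.653 A.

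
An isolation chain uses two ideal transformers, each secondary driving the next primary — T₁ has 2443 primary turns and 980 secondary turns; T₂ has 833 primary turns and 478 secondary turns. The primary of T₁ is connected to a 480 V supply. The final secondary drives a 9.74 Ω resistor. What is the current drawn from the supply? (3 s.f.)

I_supply ≈ 2.61 A

Secondary of T₁: V = 480.00 × 980/2443 = 192.55 V.
Secondary of T₂: V = 192.55 × 478/833 = 110.49 V.
I_load = 110.49/9.74 = 11.344 A, so P_out = 110.49 × 11.344 = 1253.4 W.
All ideal ⇒ P_in = P_out, so I_supply = 1253.4/480 = 2.61 A.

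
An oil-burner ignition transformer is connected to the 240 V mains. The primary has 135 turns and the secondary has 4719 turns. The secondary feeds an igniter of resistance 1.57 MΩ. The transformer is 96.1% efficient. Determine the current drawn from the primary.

V_s = 240 × 4719/135 = 8389.3 V.
I_s = V_s/R = 8389.3/(1.57×10^6) = 0.0053435 A.
P_out = V_s I_s = 8389.3 × 0.0053435 = 44.829 W.
P_in = P_out/η = 44.829/0.961 = 46.648 W.
I_p = P_in/V_p = 46.648/240 = 0.194 A.

I_p ≈ 0.194 A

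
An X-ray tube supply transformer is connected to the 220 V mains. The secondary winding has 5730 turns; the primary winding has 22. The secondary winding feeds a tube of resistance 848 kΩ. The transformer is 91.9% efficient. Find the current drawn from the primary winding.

V_s = 220 × 5730/22 = 57300 V.
I_s = V_s/R = 57300/848000 = 0.067571 A.
P_out = V_s I_s = 57300 × 0.067571 = 3871.8 W.
P_in = P_out/η = 3871.8/0.919 = 4213.1 W.
I_p = P_in/V_p = 4213.1/220 = 19.2 A.

I_p ≈ 19.2 A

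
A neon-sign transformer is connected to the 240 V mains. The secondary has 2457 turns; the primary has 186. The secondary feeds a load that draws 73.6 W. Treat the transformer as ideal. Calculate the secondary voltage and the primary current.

V_s = V_p × N_s/N_p = 240 × 2457/186 = 3170.3 V.
I_s = P/V_s = 73.6/3170.3 = 0.023215 A.
I_p = I_s × N_s/N_p = 0.023215 × 2457/186 = 0.307 A.

V_s ≈ 3170 V, I_p ≈ 0.307 A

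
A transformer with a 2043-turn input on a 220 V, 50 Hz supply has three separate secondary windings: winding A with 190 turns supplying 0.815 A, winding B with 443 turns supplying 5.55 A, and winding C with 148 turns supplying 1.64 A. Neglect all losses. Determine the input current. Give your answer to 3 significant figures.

I_in ≈ 1.40 A

V_A = 220 × 190/2043 = 20.460 V; V_B = 220 × 443/2043 = 47.704 V; V_C = 220 × 148/2043 = 15.937 V.
P_out = V_A I_A + V_B I_B + V_C I_C = 20.460×0.815 + 47.704×5.55 + 15.937×1.64 = 16.675 + 264.76 + 26.137 = 307.57 W.
Ideal ⇒ P_in = P_out, so I_in = P_out/V_in = 307.57/220 = 1.40 A.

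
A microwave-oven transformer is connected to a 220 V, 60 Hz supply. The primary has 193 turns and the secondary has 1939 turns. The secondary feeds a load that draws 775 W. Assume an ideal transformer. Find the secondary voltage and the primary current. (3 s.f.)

V_s ≈ 2210 V, I_p ≈ 3.52 A

V_s = V_p × N_s/N_p = 220 × 1939/193 = 2210.3 V.
I_s = P/V_s = 775/2210.3 = 0.35064 A.
I_p = I_s × N_s/N_p = 0.35064 × 1939/193 = 3.52 A.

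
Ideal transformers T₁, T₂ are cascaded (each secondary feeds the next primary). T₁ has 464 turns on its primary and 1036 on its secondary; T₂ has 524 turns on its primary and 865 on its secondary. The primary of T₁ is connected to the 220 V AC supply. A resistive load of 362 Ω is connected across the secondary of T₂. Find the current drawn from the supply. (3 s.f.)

Secondary of T₁: V = 220.00 × 1036/464 = 491.21 V.
Secondary of T₂: V = 491.21 × 865/524 = 810.87 V.
I_load = 810.87/362 = 2.2400 A, so P_out = 810.87 × 2.2400 = 1816.3 W.
All ideal ⇒ P_in = P_out, so I_supply = 1816.3/220 = 8.26 A.

I_supply ≈ 8.26 A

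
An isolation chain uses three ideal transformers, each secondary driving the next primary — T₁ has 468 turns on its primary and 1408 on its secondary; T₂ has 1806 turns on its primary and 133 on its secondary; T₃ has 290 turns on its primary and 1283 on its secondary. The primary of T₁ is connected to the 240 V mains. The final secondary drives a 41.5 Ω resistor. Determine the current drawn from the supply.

After T₁: V = 240.00 × 1408/468 = 722.05 V.
After T₂: V = 722.05 × 133/1806 = 53.174 V.
After T₃: V = 53.174 × 1283/290 = 235.25 V.
I_load = 235.25/41.5 = 5.6687 A, so P_out = 235.25 × 5.6687 = 1333.6 W.
All ideal ⇒ P_in = P_out, so I_supply = 1333.6/240 = 5.56 A.

I_supply ≈ 5.56 A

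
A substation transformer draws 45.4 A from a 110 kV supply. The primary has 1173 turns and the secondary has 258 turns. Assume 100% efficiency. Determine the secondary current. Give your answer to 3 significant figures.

I_s/I_p = N_p/N_s, so I_s = 45.4 × 1173/258 = 206 A.

I_s ≈ 206 A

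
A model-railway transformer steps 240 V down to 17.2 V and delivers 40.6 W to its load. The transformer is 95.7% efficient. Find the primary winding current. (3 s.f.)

P_in = P_out/η = 40.6/0.957 = 42.424 W.
I_p = P_in/V_p = 42.424/240 = 0.177 A.

I_p ≈ 0.177 A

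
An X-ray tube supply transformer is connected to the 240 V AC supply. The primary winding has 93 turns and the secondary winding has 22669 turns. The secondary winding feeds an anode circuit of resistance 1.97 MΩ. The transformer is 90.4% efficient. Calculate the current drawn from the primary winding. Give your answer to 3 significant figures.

I_p ≈ 8.01 A

V_s = 240 × 22669/93 = 58501 V.
I_s = V_s/R = 58501/(1.97×10^6) = 0.029696 A.
P_out = V_s I_s = 58501 × 0.029696 = 1737.2 W.
P_in = P_out/η = 1737.2/0.904 = 1921.7 W.
I_p = P_in/V_p = 1921.7/240 = 8.01 A.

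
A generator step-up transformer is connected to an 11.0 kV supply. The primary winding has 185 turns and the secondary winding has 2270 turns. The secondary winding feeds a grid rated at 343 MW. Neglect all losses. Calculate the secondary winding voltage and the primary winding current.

V_s ≈ 135000 V, I_p ≈ 31200 A

V_s = V_p × N_s/N_p = 11000 × 2270/185 = 134970 V.
I_s = P/V_s = 3.43×10^8/134970 = 2541.2 A.
I_p = I_s × N_s/N_p = 2541.2 × 2270/185 = 31200 A.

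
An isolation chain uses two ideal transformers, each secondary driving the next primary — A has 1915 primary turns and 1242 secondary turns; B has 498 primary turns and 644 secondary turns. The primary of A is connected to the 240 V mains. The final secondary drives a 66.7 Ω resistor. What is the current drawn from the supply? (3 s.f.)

Secondary of A: V = 240.00 × 1242/1915 = 155.66 V.
Secondary of B: V = 155.66 × 644/498 = 201.29 V.
I_load = 201.29/66.7 = 3.0178 A, so P_out = 201.29 × 3.0178 = 607.46 W.
All ideal ⇒ P_in = P_out, so I_supply = 607.46/240 = 2.53 A.

I_supply ≈ 2.53 A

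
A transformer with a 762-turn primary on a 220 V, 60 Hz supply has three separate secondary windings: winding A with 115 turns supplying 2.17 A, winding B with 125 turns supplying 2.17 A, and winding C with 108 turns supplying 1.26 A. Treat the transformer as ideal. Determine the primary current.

I_p ≈ 0.862 A

V_A = 220 × 115/762 = 33.202 V; V_B = 220 × 125/762 = 36.089 V; V_C = 220 × 108/762 = 31.181 V.
P_out = V_A I_A + V_B I_B + V_C I_C = 33.202×2.17 + 36.089×2.17 + 31.181×1.26 = 72.049 + 78.314 + 39.288 = 189.65 W.
Ideal ⇒ P_in = P_out, so I_p = P_out/V_p = 189.65/220 = 0.862 A.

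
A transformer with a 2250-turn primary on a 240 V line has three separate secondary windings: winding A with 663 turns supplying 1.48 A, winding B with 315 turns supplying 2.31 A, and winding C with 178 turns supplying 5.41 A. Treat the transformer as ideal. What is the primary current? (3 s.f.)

V_A = 240 × 663/2250 = 70.720 V; V_B = 240 × 315/2250 = 33.600 V; V_C = 240 × 178/2250 = 18.987 V.
P_out = V_A I_A + V_B I_B + V_C I_C = 70.720×1.48 + 33.600×2.31 + 18.987×5.41 = 104.67 + 77.616 + 102.72 = 285.00 W.
Ideal ⇒ P_in = P_out, so I_p = P_out/V_p = 285.00/240 = 1.19 A.

I_p ≈ 1.19 A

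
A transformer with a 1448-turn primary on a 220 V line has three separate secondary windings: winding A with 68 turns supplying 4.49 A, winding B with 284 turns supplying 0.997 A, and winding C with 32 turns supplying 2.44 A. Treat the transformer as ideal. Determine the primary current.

V_A = 220 × 68/1448 = 10.331 V; V_B = 220 × 284/1448 = 43.149 V; V_C = 220 × 32/1448 = 4.8619 V.
P_out = V_A I_A + V_B I_B + V_C I_C = 10.331×4.49 + 43.149×0.997 + 4.8619×2.44 = 46.388 + 43.020 + 11.863 = 101.27 W.
Ideal ⇒ P_in = P_out, so I_p = P_out/V_p = 101.27/220 = 0.460 A.

I_p ≈ 0.460 A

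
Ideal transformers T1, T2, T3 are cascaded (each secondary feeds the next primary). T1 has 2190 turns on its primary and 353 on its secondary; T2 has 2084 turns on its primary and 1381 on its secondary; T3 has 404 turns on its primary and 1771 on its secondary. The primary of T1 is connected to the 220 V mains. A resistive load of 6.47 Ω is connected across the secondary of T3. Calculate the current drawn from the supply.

I_supply ≈ 7.45 A

Secondary of T1: V = 220.00 × 353/2190 = 35.461 V.
Secondary of T2: V = 35.461 × 1381/2084 = 23.499 V.
Secondary of T3: V = 23.499 × 1771/404 = 103.01 V.
I_load = 103.01/6.47 = 15.921 A, so P_out = 103.01 × 15.921 = 1640.1 W.
All ideal ⇒ P_in = P_out, so I_supply = 1640.1/220 = 7.45 A.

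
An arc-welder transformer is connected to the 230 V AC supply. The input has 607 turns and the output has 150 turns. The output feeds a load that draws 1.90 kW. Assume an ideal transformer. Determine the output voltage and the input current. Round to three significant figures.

V_out ≈ 56.8 V, I_in ≈ 8.26 A

V_out = V_in × N_out/N_in = 230 × 150/607 = 56.837 V.
I_out = P/V_out = 1900/56.837 = 33.429 A.
I_in = I_out × N_out/N_in = 33.429 × 150/607 = 8.26 A.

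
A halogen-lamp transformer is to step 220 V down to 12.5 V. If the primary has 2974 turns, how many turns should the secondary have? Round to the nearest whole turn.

N_s/N_p = V_s/V_p, so N_s = 2974 × 12.5/220 = 169.0 ≈ 169 turns.

N_s = 169 turns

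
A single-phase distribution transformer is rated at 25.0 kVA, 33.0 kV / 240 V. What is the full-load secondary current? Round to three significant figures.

I_s ≈ 104 A

I_s = S/V_s = 25000/240 = 104 A.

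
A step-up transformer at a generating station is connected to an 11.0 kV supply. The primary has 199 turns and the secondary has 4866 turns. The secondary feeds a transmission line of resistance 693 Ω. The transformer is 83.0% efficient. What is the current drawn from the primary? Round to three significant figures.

V_s = 11000 × 4866/199 = 268970 V.
I_s = V_s/R = 268970/693 = 388.13 A.
P_out = V_s I_s = 268970 × 388.13 = 1.0440×10^8 W.
P_in = P_out/η = 1.0440×10^8/0.830 = 1.2578×10^8 W.
I_p = P_in/V_p = 1.2578×10^8/11000 = 11400 A.

I_p ≈ 11400 A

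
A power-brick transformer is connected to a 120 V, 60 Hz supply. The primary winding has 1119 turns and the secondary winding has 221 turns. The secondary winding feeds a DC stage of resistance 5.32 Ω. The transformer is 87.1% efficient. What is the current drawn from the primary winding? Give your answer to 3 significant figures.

V_s = 120 × 221/1119 = 23.700 V.
I_s = V_s/R = 23.700/5.32 = 4.4548 A.
P_out = V_s I_s = 23.700 × 4.4548 = 105.58 W.
P_in = P_out/η = 105.58/0.871 = 121.22 W.
I_p = P_in/V_p = 121.22/120 = 1.01 A.

I_p ≈ 1.01 A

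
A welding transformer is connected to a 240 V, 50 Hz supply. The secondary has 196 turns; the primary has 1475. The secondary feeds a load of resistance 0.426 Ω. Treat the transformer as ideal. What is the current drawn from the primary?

V_s = V_p × N_s/N_p = 240 × 196/1475 = 31.892 V.
I_s = V_s/R = 31.892/0.426 = 74.863 A.
For an ideal transformer I_p N_p = I_s N_s, so I_p = 74.863 × 196/1475 = 9.95 A.

I_p ≈ 9.95 A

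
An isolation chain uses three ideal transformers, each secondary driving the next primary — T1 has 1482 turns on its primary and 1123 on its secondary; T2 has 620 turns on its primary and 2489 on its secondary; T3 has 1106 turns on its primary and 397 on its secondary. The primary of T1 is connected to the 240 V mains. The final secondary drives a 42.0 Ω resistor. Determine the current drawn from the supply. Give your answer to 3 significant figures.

I_supply ≈ 6.81 A

After T1: V = 240.00 × 1123/1482 = 181.86 V.
After T2: V = 181.86 × 2489/620 = 730.09 V.
After T3: V = 730.09 × 397/1106 = 262.07 V.
I_load = 262.07/42.0 = 6.2397 A, so P_out = 262.07 × 6.2397 = 1635.2 W.
All ideal ⇒ P_in = P_out, so I_supply = 1635.2/240 = 6.81 A.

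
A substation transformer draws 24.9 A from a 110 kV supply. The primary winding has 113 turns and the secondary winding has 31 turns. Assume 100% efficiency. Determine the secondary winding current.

I_s/I_p = N_p/N_s, so I_s = 24.9 × 113/31 = 90.8 A.

I_s ≈ 90.8 A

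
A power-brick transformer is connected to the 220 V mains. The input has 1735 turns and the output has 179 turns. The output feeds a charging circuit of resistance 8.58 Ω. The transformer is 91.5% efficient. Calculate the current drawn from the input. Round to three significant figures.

I_in ≈ 0.298 A

V_out = 220 × 179/1735 = 22.697 V.
I_out = V_out/R = 22.697/8.58 = 2.6454 A.
P_out = V_out I_out = 22.697 × 2.6454 = 60.043 W.
P_in = P_out/η = 60.043/0.915 = 65.621 W.
I_in = P_in/V_in = 65.621/220 = 0.298 A.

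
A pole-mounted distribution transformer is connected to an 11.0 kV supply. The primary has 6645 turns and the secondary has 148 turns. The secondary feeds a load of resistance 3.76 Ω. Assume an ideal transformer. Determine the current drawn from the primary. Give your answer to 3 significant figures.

V_s = V_p × N_s/N_p = 11000 × 148/6645 = 245.00 V.
I_s = V_s/R = 245.00/3.76 = 65.159 A.
For an ideal transformer I_p N_p = I_s N_s, so I_p = 65.159 × 148/6645 = 1.45 A.

I_p ≈ 1.45 A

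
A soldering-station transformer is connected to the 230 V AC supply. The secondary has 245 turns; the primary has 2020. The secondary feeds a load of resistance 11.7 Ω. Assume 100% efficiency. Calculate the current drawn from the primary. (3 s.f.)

I_p ≈ 0.289 A

V_s = V_p × N_s/N_p = 230 × 245/2020 = 27.896 V.
I_s = V_s/R = 27.896/11.7 = 2.3843 A.
For an ideal transformer I_p N_p = I_s N_s, so I_p = 2.3843 × 245/2020 = 0.289 A.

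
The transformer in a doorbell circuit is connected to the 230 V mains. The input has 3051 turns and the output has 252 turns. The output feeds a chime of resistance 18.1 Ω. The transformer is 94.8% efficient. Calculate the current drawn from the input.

I_in ≈ 0.0914 A

V_out = 230 × 252/3051 = 18.997 V.
I_out = V_out/R = 18.997/18.1 = 1.0496 A.
P_out = V_out I_out = 18.997 × 1.0496 = 19.939 W.
P_in = P_out/η = 19.939/0.948 = 21.032 W.
I_in = P_in/V_in = 21.032/230 = 0.0914 A.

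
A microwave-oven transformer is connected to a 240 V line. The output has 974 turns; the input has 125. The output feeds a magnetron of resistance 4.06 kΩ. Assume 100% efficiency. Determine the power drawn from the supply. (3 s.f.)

P ≈ 861 W

V_out = V_in × N_out/N_in = 240 × 974/125 = 1870.1 V.
I_out = V_out/R = 1870.1/4060 = 0.46061 A.
I_in = I_out × N_out/N_in = 0.46061 × 974/125 = 3.5891 A.
P = V_in I_in = 240 × 3.5891 = 861 W.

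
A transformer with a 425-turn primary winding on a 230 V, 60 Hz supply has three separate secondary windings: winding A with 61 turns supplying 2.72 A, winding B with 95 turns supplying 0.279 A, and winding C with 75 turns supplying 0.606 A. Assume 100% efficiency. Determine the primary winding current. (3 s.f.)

I_p ≈ 0.560 A

V_A = 230 × 61/425 = 33.012 V; V_B = 230 × 95/425 = 51.412 V; V_C = 230 × 75/425 = 40.588 V.
P_out = V_A I_A + V_B I_B + V_C I_C = 33.012×2.72 + 51.412×0.279 + 40.588×0.606 = 89.792 + 14.344 + 24.596 = 128.73 W.
Ideal ⇒ P_in = P_out, so I_p = P_out/V_p = 128.73/230 = 0.560 A.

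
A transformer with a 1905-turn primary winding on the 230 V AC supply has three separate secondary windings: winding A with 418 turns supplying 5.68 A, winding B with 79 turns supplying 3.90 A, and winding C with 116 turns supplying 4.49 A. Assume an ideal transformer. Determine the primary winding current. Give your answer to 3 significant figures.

V_A = 230 × 418/1905 = 50.467 V; V_B = 230 × 79/1905 = 9.5381 V; V_C = 230 × 116/1905 = 14.005 V.
P_out = V_A I_A + V_B I_B + V_C I_C = 50.467×5.68 + 9.5381×3.90 + 14.005×4.49 = 286.65 + 37.198 + 62.884 = 386.74 W.
Ideal ⇒ P_in = P_out, so I_p = P_out/V_p = 386.74/230 = 1.68 A.

I_p ≈ 1.68 A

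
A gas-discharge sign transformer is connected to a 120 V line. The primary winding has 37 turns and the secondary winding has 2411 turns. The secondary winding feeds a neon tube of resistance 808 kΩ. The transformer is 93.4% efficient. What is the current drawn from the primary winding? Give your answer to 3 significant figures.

V_s = 120 × 2411/37 = 7819.5 V.
I_s = V_s/R = 7819.5/808000 = 0.0096775 A.
P_out = V_s I_s = 7819.5 × 0.0096775 = 75.673 W.
P_in = P_out/η = 75.673/0.934 = 81.021 W.
I_p = P_in/V_p = 81.021/120 = 0.675 A.

I_p ≈ 0.675 A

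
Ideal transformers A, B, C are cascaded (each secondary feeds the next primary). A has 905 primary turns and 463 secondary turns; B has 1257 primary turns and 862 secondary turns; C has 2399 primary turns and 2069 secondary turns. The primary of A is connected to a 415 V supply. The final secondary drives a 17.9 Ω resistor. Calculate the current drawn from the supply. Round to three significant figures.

I_supply ≈ 2.12 A

After A: V = 415.00 × 463/905 = 212.31 V.
After B: V = 212.31 × 862/1257 = 145.60 V.
After C: V = 145.60 × 2069/2399 = 125.57 V.
I_load = 125.57/17.9 = 7.0150 A, so P_out = 125.57 × 7.0150 = 880.87 W.
All ideal ⇒ P_in = P_out, so I_supply = 880.87/415 = 2.12 A.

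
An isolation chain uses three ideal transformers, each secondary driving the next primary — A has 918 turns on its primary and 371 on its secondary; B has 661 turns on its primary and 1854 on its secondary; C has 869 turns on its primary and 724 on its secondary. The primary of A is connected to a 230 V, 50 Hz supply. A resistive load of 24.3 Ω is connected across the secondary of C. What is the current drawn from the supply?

I_supply ≈ 8.44 A

After A: V = 230.00 × 371/918 = 92.952 V.
After B: V = 92.952 × 1854/661 = 260.72 V.
After C: V = 260.72 × 724/869 = 217.21 V.
I_load = 217.21/24.3 = 8.9388 A, so P_out = 217.21 × 8.9388 = 1941.6 W.
All ideal ⇒ P_in = P_out, so I_supply = 1941.6/230 = 8.44 A.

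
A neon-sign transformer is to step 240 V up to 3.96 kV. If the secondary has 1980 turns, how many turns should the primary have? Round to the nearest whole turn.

N_p = 120 turns

N_p/N_s = V_p/V_s, so N_p = 1980 × 240/3960 = 120.0 ≈ 120 turns.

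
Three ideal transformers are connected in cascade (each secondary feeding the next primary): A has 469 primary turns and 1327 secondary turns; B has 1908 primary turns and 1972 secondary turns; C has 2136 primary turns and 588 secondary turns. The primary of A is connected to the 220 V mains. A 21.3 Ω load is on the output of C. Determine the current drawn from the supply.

I_supply ≈ 6.69 A

After A: V = 220.00 × 1327/469 = 622.47 V.
After B: V = 622.47 × 1972/1908 = 643.35 V.
After C: V = 643.35 × 588/2136 = 177.10 V.
I_load = 177.10/21.3 = 8.3147 A, so P_out = 177.10 × 8.3147 = 1472.6 W.
All ideal ⇒ P_in = P_out, so I_supply = 1472.6/220 = 6.69 A.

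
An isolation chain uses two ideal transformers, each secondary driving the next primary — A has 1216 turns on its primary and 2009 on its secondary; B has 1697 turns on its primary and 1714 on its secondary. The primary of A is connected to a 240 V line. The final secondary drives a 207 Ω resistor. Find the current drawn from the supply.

I_supply ≈ 3.23 A

After A: V = 240.00 × 2009/1216 = 396.51 V.
After B: V = 396.51 × 1714/1697 = 400.49 V.
I_load = 400.49/207 = 1.9347 A, so P_out = 400.49 × 1.9347 = 774.82 W.
All ideal ⇒ P_in = P_out, so I_supply = 774.82/240 = 3.23 A.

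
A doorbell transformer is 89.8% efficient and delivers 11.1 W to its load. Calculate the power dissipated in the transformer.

P_loss ≈ 1.26 W

P_in = P_out/η = 11.1/0.898 = 12.3608 W.
P_loss = P_in − P_out = 12.3608 − 11.1 = 1.26 W.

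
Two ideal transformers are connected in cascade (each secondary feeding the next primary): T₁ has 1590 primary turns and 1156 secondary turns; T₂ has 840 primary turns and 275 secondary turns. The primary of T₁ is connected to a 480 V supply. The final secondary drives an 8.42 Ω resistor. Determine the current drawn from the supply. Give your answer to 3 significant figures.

Secondary of T₁: V = 480.00 × 1156/1590 = 348.98 V.
Secondary of T₂: V = 348.98 × 275/840 = 114.25 V.
I_load = 114.25/8.42 = 13.569 A, so P_out = 114.25 × 13.569 = 1550.2 W.
All ideal ⇒ P_in = P_out, so I_supply = 1550.2/480 = 3.23 A.

I_supply ≈ 3.23 A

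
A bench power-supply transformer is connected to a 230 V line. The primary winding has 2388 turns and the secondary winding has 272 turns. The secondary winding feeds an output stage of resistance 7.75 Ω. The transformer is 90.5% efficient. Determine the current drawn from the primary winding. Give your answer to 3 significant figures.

I_p ≈ 0.425 A

V_s = 230 × 272/2388 = 26.198 V.
I_s = V_s/R = 26.198/7.75 = 3.3803 A.
P_out = V_s I_s = 26.198 × 3.3803 = 88.557 W.
P_in = P_out/η = 88.557/0.905 = 97.853 W.
I_p = P_in/V_p = 97.853/230 = 0.425 A.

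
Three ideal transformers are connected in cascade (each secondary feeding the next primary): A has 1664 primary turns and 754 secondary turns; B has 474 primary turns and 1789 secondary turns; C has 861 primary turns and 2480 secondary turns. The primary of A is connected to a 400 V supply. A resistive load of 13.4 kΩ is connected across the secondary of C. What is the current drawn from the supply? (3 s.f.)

I_supply ≈ 0.724 A

After A: V = 400.00 × 754/1664 = 181.25 V.
After B: V = 181.25 × 1789/474 = 684.08 V.
After C: V = 684.08 × 2480/861 = 1970.4 V.
I_load = 1970.4/13400 = 0.14705 A, so P_out = 1970.4 × 0.14705 = 289.74 W.
All ideal ⇒ P_in = P_out, so I_supply = 289.74/400 = 0.724 A.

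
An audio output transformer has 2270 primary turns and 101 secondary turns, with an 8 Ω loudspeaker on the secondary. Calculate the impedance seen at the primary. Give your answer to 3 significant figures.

Z_p = (N_p/N_s)² × Z_s = (2270/101)² × 8 = 4040 Ω.

Z_p ≈ 4040 Ω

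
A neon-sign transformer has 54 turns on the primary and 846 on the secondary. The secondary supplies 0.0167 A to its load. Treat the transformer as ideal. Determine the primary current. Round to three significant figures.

For an ideal transformer I_p/I_s = N_s/N_p, so I_p = 0.0167 × 846/54 = 0.262 A.

I_p ≈ 0.262 A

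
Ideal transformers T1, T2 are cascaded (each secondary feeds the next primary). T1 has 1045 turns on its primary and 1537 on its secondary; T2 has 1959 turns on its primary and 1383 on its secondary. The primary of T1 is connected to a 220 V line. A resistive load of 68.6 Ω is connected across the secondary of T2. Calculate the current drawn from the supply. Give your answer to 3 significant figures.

After T1: V = 220.00 × 1537/1045 = 323.58 V.
After T2: V = 323.58 × 1383/1959 = 228.44 V.
I_load = 228.44/68.6 = 3.3300 A, so P_out = 228.44 × 3.3300 = 760.70 W.
All ideal ⇒ P_in = P_out, so I_supply = 760.70/220 = 3.46 A.

I_supply ≈ 3.46 A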